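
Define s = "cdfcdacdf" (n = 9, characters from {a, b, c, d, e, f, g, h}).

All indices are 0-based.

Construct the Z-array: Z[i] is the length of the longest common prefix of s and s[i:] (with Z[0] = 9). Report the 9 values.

Z[0]=9
i=1: i≥r, start 0; Z[1]=0
i=2: i≥r, start 0; Z[2]=0
i=3: i≥r, start 0; Z[3]=2 extend→box=[3,5)
i=4: min(r-i=1, Z[1]=0)=0; Z[4]=0
i=5: i≥r, start 0; Z[5]=0
i=6: i≥r, start 0; Z[6]=3 extend→box=[6,9)
i=7: min(r-i=2, Z[1]=0)=0; Z[7]=0
i=8: min(r-i=1, Z[2]=0)=0; Z[8]=0

[9, 0, 0, 2, 0, 0, 3, 0, 0]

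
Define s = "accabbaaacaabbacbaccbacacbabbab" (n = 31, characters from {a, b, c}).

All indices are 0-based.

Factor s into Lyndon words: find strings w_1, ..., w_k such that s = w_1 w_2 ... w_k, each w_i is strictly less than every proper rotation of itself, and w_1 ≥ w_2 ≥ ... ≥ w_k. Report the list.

["acc", "abb", "aaacaabbacbaccbacacbabbab"]

emit factor 1: 'acc' (i=0, period=3)
emit factor 2: 'abb' (i=3, period=3)
emit factor 3: 'aaacaabbacbaccbacacbabbab' (i=6, period=25)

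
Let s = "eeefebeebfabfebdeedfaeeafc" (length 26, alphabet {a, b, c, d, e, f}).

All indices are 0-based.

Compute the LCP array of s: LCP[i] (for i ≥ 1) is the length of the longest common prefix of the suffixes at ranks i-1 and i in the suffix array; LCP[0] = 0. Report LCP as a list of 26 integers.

[0, 1, 1, 0, 1, 1, 2, 0, 0, 1, 0, 1, 2, 2, 1, 1, 2, 2, 2, 2, 1, 0, 2, 1, 1, 3]

rank | idx | suffix
   0 |  10 | abfebdeedfaeeafc
   1 |  20 | aeeafc
   2 |  23 | afc
   3 |  14 | bdeedfaeeafc
   4 |   5 | beebfabfebdeedfaeeafc
   5 |   8 | bfabfebdeedfaeeafc
   6 |  11 | bfebdeedfaeeafc
   7 |  25 | c
   8 |  15 | deedfaeeafc
   9 |  18 | dfaeeafc
  10 |  22 | eafc
  11 |  13 | ebdeedfaeeafc
  12 |   4 | ebeebfabfebdeedfaeeafc
  13 |   7 | ebfabfebdeedfaeeafc
  14 |  17 | edfaeeafc
  15 |  21 | eeafc
  16 |   6 | eebfabfebdeedfaeeafc
  17 |  16 | eedfaeeafc
  18 |   0 | eeefebeebfabfebdeedfaeeafc
  19 |   1 | eefebeebfabfebdeedfaeeafc
  20 |   2 | efebeebfabfebdeedfaeeafc
  21 |   9 | fabfebdeedfaeeafc
  22 |  19 | faeeafc
  23 |  24 | fc
  24 |  12 | febdeedfaeeafc
  25 |   3 | febeebfabfebdeedfaeeafc

SA = [10, 20, 23, 14, 5, 8, 11, 25, 15, 18, 22, 13, 4, 7, 17, 21, 6, 16, 0, 1, 2, 9, 19, 24, 12, 3]
i: (SA[i-1],SA[i]) lcp shared
  1: (10,20) 1 'a'
  2: (20,23) 1 'a'
  3: (23,14) 0 ''
  4: (14,5) 1 'b'
  5: (5,8) 1 'b'
  6: (8,11) 2 'bf'
  7: (11,25) 0 ''
  8: (25,15) 0 ''
  9: (15,18) 1 'd'
  10: (18,22) 0 ''
  11: (22,13) 1 'e'
  12: (13,4) 2 'eb'
  13: (4,7) 2 'eb'
  14: (7,17) 1 'e'
  15: (17,21) 1 'e'
  16: (21,6) 2 'ee'
  17: (6,16) 2 'ee'
  18: (16,0) 2 'ee'
  19: (0,1) 2 'ee'
  20: (1,2) 1 'e'
  21: (2,9) 0 ''
  22: (9,19) 2 'fa'
  23: (19,24) 1 'f'
  24: (24,12) 1 'f'
  25: (12,3) 3 'feb'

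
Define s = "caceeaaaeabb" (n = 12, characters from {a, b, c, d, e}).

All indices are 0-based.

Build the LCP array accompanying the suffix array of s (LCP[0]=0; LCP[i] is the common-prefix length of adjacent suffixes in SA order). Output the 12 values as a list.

rank | idx | suffix
   0 |   5 | aaaeabb
   1 |   6 | aaeabb
   2 |   9 | abb
   3 |   1 | aceeaaaeabb
   4 |   7 | aeabb
   5 |  11 | b
   6 |  10 | bb
   7 |   0 | caceeaaaeabb
   8 |   2 | ceeaaaeabb
   9 |   4 | eaaaeabb
  10 |   8 | eabb
  11 |   3 | eeaaaeabb

SA = [5, 6, 9, 1, 7, 11, 10, 0, 2, 4, 8, 3]
rank  pair      lcp
   1  s[5:],s[6:]  2  'aa'
   2  s[6:],s[9:]  1  'a'
   3  s[9:],s[1:]  1  'a'
   4  s[1:],s[7:]  1  'a'
   5  s[7:],s[11:]  0  ''
   6  s[11:],s[10:]  1  'b'
   7  s[10:],s[0:]  0  ''
   8  s[0:],s[2:]  1  'c'
   9  s[2:],s[4:]  0  ''
  10  s[4:],s[8:]  2  'ea'
  11  s[8:],s[3:]  1  'e'

[0, 2, 1, 1, 1, 0, 1, 0, 1, 0, 2, 1]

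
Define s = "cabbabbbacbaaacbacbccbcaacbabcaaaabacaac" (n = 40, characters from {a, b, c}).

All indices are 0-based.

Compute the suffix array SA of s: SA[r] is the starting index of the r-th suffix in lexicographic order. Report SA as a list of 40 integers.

[30, 31, 11, 32, 37, 23, 12, 33, 1, 4, 27, 38, 35, 8, 24, 13, 16, 10, 3, 26, 34, 7, 15, 2, 6, 5, 28, 21, 18, 39, 29, 36, 22, 0, 9, 25, 14, 20, 17, 19]

rank→(start, suffix):
  0 → (30, 'aaaabacaac')
  1 → (31, 'aaabacaac')
  2 → (11, 'aaacbacbccbcaacbabcaaaabacaac')
  3 → (32, 'aabacaac')
  4 → (37, 'aac')
  5 → (23, 'aacbabcaaaabacaac')
  6 → (12, 'aacbacbccbcaacbabcaaaabacaac')
  7 → (33, 'abacaac')
  8 → (1, 'abbabbbacbaaacbacbccbcaacbabcaaaabacaac')
  9 → (4, 'abbbacbaaacbacbccbcaacbabcaaaabacaac')
  10 → (27, 'abcaaaabacaac')
  11 → (38, 'ac')
  12 → (35, 'acaac')
  13 → (8, 'acbaaacbacbccbcaacbabcaaaabacaac')
  14 → (24, 'acbabcaaaabacaac')
  15 → (13, 'acbacbccbcaacbabcaaaabacaac')
  16 → (16, 'acbccbcaacbabcaaaabacaac')
  17 → (10, 'baaacbacbccbcaacbabcaaaabacaac')
  18 → (3, 'babbbacbaaacbacbccbcaacbabcaaaabacaac')
  19 → (26, 'babcaaaabacaac')
  20 → (34, 'bacaac')
  21 → (7, 'bacbaaacbacbccbcaacbabcaaaabacaac')
  22 → (15, 'bacbccbcaacbabcaaaabacaac')
  23 → (2, 'bbabbbacbaaacbacbccbcaacbabcaaaabacaac')
  24 → (6, 'bbacbaaacbacbccbcaacbabcaaaabacaac')
  25 → (5, 'bbbacbaaacbacbccbcaacbabcaaaabacaac')
  26 → (28, 'bcaaaabacaac')
  27 → (21, 'bcaacbabcaaaabacaac')
  28 → (18, 'bccbcaacbabcaaaabacaac')
  29 → (39, 'c')
  30 → (29, 'caaaabacaac')
  31 → (36, 'caac')
  32 → (22, 'caacbabcaaaabacaac')
  33 → (0, 'cabbabbbacbaaacbacbccbcaacbabcaaaabacaac')
  34 → (9, 'cbaaacbacbccbcaacbabcaaaabacaac')
  35 → (25, 'cbabcaaaabacaac')
  36 → (14, 'cbacbccbcaacbabcaaaabacaac')
  37 → (20, 'cbcaacbabcaaaabacaac')
  38 → (17, 'cbccbcaacbabcaaaabacaac')
  39 → (19, 'ccbcaacbabcaaaabacaac')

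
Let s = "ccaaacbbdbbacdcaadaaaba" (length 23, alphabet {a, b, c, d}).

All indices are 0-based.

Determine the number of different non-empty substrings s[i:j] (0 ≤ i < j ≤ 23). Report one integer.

247

rank→(start, suffix):
  0 → (22, 'a')
  1 → (18, 'aaaba')
  2 → (2, 'aaacbbdbbacdcaadaaaba')
  3 → (19, 'aaba')
  4 → (3, 'aacbbdbbacdcaadaaaba')
  5 → (15, 'aadaaaba')
  6 → (20, 'aba')
  7 → (4, 'acbbdbbacdcaadaaaba')
  8 → (11, 'acdcaadaaaba')
  9 → (16, 'adaaaba')
  10 → (21, 'ba')
  11 → (10, 'bacdcaadaaaba')
  12 → (9, 'bbacdcaadaaaba')
  13 → (6, 'bbdbbacdcaadaaaba')
  14 → (7, 'bdbbacdcaadaaaba')
  15 → (1, 'caaacbbdbbacdcaadaaaba')
  16 → (14, 'caadaaaba')
  17 → (5, 'cbbdbbacdcaadaaaba')
  18 → (0, 'ccaaacbbdbbacdcaadaaaba')
  19 → (12, 'cdcaadaaaba')
  20 → (17, 'daaaba')
  21 → (8, 'dbbacdcaadaaaba')
  22 → (13, 'dcaadaaaba')

SA = [22, 18, 2, 19, 3, 15, 20, 4, 11, 16, 21, 10, 9, 6, 7, 1, 14, 5, 0, 12, 17, 8, 13]
[i] adj suffixes → lcp
  [1] 22/18 → 1 ('a')
  [2] 18/2 → 3 ('aaa')
  [3] 2/19 → 2 ('aa')
  [4] 19/3 → 2 ('aa')
  [5] 3/15 → 2 ('aa')
  [6] 15/20 → 1 ('a')
  [7] 20/4 → 1 ('a')
  [8] 4/11 → 2 ('ac')
  [9] 11/16 → 1 ('a')
  [10] 16/21 → 0 ('')
  [11] 21/10 → 2 ('ba')
  [12] 10/9 → 1 ('b')
  [13] 9/6 → 2 ('bb')
  [14] 6/7 → 1 ('b')
  [15] 7/1 → 0 ('')
  [16] 1/14 → 3 ('caa')
  [17] 14/5 → 1 ('c')
  [18] 5/0 → 1 ('c')
  [19] 0/12 → 1 ('c')
  [20] 12/17 → 0 ('')
  [21] 17/8 → 1 ('d')
  [22] 8/13 → 1 ('d')

n(n+1)/2 = 23·24/2 = 276
Σ LCP = 0 + 1 + 3 + 2 + 2 + 2 + 1 + 1 + 2 + 1 + 0 + 2 + 1 + 2 + 1 + 0 + 3 + 1 + 1 + 1 + 0 + 1 + 1 = 29
distinct = 276 − 29 = 247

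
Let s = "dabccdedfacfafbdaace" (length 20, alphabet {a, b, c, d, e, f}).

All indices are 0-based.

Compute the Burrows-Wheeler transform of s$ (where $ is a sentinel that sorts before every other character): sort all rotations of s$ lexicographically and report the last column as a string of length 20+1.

eddaffafbcaab$cecddca

rank  rotation               last
    0  $dabccdedfacfafbdaace  e
    1  aace$dabccdedfacfafbd  d
    2  abccdedfacfafbdaace$d  d
    3  ace$dabccdedfacfafbda  a
    4  acfafbdaace$dabccdedf  f
    5  afbdaace$dabccdedfacf  f
    6  bccdedfacfafbdaace$da  a
    7  bdaace$dabccdedfacfaf  f
    8  ccdedfacfafbdaace$dab  b
    9  cdedfacfafbdaace$dabc  c
   10  ce$dabccdedfacfafbdaa  a
   11  cfafbdaace$dabccdedfa  a
   12  daace$dabccdedfacfafb  b
   13  dabccdedfacfafbdaace$  $
   14  dedfacfafbdaace$dabcc  c
   15  dfacfafbdaace$dabccde  e
   16  e$dabccdedfacfafbdaac  c
   17  edfacfafbdaace$dabccd  d
   18  facfafbdaace$dabccded  d
   19  fafbdaace$dabccdedfac  c
   20  fbdaace$dabccdedfacfa  a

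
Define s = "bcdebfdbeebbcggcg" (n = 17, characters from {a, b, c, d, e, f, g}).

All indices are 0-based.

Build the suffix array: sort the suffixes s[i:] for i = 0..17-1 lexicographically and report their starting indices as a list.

rank | idx | suffix
   0 |  10 | bbcggcg
   1 |   0 | bcdebfdbeebbcggcg
   2 |  11 | bcggcg
   3 |   7 | beebbcggcg
   4 |   4 | bfdbeebbcggcg
   5 |   1 | cdebfdbeebbcggcg
   6 |  15 | cg
   7 |  12 | cggcg
   8 |   6 | dbeebbcggcg
   9 |   2 | debfdbeebbcggcg
  10 |   9 | ebbcggcg
  11 |   3 | ebfdbeebbcggcg
  12 |   8 | eebbcggcg
  13 |   5 | fdbeebbcggcg
  14 |  16 | g
  15 |  14 | gcg
  16 |  13 | ggcg

[10, 0, 11, 7, 4, 1, 15, 12, 6, 2, 9, 3, 8, 5, 16, 14, 13]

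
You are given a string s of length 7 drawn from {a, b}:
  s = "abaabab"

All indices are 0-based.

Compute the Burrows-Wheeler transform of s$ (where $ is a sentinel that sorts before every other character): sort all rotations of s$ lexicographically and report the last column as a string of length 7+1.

bbb$aaaa

rank  rotation  last
    0  $abaabab  b
    1  aabab$ab  b
    2  ab$abaab  b
    3  abaabab$  $
    4  abab$aba  a
    5  b$abaaba  a
    6  baabab$a  a
    7  bab$abaa  a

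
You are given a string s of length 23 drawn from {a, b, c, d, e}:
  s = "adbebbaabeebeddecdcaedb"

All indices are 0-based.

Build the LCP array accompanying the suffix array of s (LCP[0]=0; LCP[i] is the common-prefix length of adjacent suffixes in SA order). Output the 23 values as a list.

sorted suffixes:
  #0 SA[0]=6  'aabeebeddecdcaedb'
  #1 SA[1]=7  'abeebeddecdcaedb'
  #2 SA[2]=0  'adbebbaabeebeddecdcaedb'
  #3 SA[3]=19  'aedb'
  #4 SA[4]=22  'b'
  #5 SA[5]=5  'baabeebeddecdcaedb'
  #6 SA[6]=4  'bbaabeebeddecdcaedb'
  #7 SA[7]=2  'bebbaabeebeddecdcaedb'
  #8 SA[8]=11  'beddecdcaedb'
  #9 SA[9]=8  'beebeddecdcaedb'
  #10 SA[10]=18  'caedb'
  #11 SA[11]=16  'cdcaedb'
  #12 SA[12]=21  'db'
  #13 SA[13]=1  'dbebbaabeebeddecdcaedb'
  #14 SA[14]=17  'dcaedb'
  #15 SA[15]=13  'ddecdcaedb'
  #16 SA[16]=14  'decdcaedb'
  #17 SA[17]=3  'ebbaabeebeddecdcaedb'
  #18 SA[18]=10  'ebeddecdcaedb'
  #19 SA[19]=15  'ecdcaedb'
  #20 SA[20]=20  'edb'
  #21 SA[21]=12  'eddecdcaedb'
  #22 SA[22]=9  'eebeddecdcaedb'

SA = [6, 7, 0, 19, 22, 5, 4, 2, 11, 8, 18, 16, 21, 1, 17, 13, 14, 3, 10, 15, 20, 12, 9]
[i] adj suffixes → lcp
  [1] 6/7 → 1 ('a')
  [2] 7/0 → 1 ('a')
  [3] 0/19 → 1 ('a')
  [4] 19/22 → 0 ('')
  [5] 22/5 → 1 ('b')
  [6] 5/4 → 1 ('b')
  [7] 4/2 → 1 ('b')
  [8] 2/11 → 2 ('be')
  [9] 11/8 → 2 ('be')
  [10] 8/18 → 0 ('')
  [11] 18/16 → 1 ('c')
  [12] 16/21 → 0 ('')
  [13] 21/1 → 2 ('db')
  [14] 1/17 → 1 ('d')
  [15] 17/13 → 1 ('d')
  [16] 13/14 → 1 ('d')
  [17] 14/3 → 0 ('')
  [18] 3/10 → 2 ('eb')
  [19] 10/15 → 1 ('e')
  [20] 15/20 → 1 ('e')
  [21] 20/12 → 2 ('ed')
  [22] 12/9 → 1 ('e')

[0, 1, 1, 1, 0, 1, 1, 1, 2, 2, 0, 1, 0, 2, 1, 1, 1, 0, 2, 1, 1, 2, 1]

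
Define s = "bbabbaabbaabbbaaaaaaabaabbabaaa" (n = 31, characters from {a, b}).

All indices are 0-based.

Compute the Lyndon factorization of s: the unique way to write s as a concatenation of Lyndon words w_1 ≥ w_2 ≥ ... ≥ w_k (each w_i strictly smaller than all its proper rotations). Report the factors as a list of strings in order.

["b", "b", "abb", "aabbaabbb", "aaaaaaabaabbab", "a", "a", "a"]

emit factor 1: 'b' (i=0, period=1)
emit factor 2: 'b' (i=1, period=1)
emit factor 3: 'abb' (i=2, period=3)
emit factor 4: 'aabbaabbb' (i=5, period=9)
emit factor 5: 'aaaaaaabaabbab' (i=14, period=14)
emit factor 6: 'a' (i=28, period=1)
emit factor 7: 'a' (i=29, period=1)
emit factor 8: 'a' (i=30, period=1)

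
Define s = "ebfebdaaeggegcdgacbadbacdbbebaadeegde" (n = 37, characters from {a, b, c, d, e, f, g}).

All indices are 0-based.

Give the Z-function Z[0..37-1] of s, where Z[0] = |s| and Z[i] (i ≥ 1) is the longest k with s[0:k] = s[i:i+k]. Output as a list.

Z[0]=37
i=1: fresh scan; Z[1]=0
i=2: fresh scan; Z[2]=0
i=3: fresh scan; Z[3]=2 grow→box=[3,5)
i=4: min(r-i=1, Z[1]=0)=0; Z[4]=0
i=5: fresh scan; Z[5]=0
i=6: fresh scan; Z[6]=0
i=7: fresh scan; Z[7]=0
i=8: fresh scan; Z[8]=1 grow→box=[8,9)
i=9: fresh scan; Z[9]=0
i=10: fresh scan; Z[10]=0
i=11: fresh scan; Z[11]=1 grow→box=[11,12)
i=12: fresh scan; Z[12]=0
i=13: fresh scan; Z[13]=0
i=14: fresh scan; Z[14]=0
i=15: fresh scan; Z[15]=0
i=16: fresh scan; Z[16]=0
i=17: fresh scan; Z[17]=0
i=18: fresh scan; Z[18]=0
i=19: fresh scan; Z[19]=0
i=20: fresh scan; Z[20]=0
i=21: fresh scan; Z[21]=0
i=22: fresh scan; Z[22]=0
i=23: fresh scan; Z[23]=0
i=24: fresh scan; Z[24]=0
i=25: fresh scan; Z[25]=0
i=26: fresh scan; Z[26]=0
i=27: fresh scan; Z[27]=2 grow→box=[27,29)
i=28: min(r-i=1, Z[1]=0)=0; Z[28]=0
i=29: fresh scan; Z[29]=0
i=30: fresh scan; Z[30]=0
i=31: fresh scan; Z[31]=0
i=32: fresh scan; Z[32]=1 grow→box=[32,33)
i=33: fresh scan; Z[33]=1 grow→box=[33,34)
i=34: fresh scan; Z[34]=0
i=35: fresh scan; Z[35]=0
i=36: fresh scan; Z[36]=1 grow→box=[36,37)

[37, 0, 0, 2, 0, 0, 0, 0, 1, 0, 0, 1, 0, 0, 0, 0, 0, 0, 0, 0, 0, 0, 0, 0, 0, 0, 0, 2, 0, 0, 0, 0, 1, 1, 0, 0, 1]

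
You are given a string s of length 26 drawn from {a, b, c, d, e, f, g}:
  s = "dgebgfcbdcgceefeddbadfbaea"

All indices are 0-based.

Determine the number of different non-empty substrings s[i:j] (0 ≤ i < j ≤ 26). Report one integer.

331

rank→(start, suffix):
  0 → (25, 'a')
  1 → (19, 'adfbaea')
  2 → (23, 'aea')
  3 → (18, 'badfbaea')
  4 → (22, 'baea')
  5 → (7, 'bdcgceefeddbadfbaea')
  6 → (3, 'bgfcbdcgceefeddbadfbaea')
  7 → (6, 'cbdcgceefeddbadfbaea')
  8 → (11, 'ceefeddbadfbaea')
  9 → (9, 'cgceefeddbadfbaea')
  10 → (17, 'dbadfbaea')
  11 → (8, 'dcgceefeddbadfbaea')
  12 → (16, 'ddbadfbaea')
  13 → (20, 'dfbaea')
  14 → (0, 'dgebgfcbdcgceefeddbadfbaea')
  15 → (24, 'ea')
  16 → (2, 'ebgfcbdcgceefeddbadfbaea')
  17 → (15, 'eddbadfbaea')
  18 → (12, 'eefeddbadfbaea')
  19 → (13, 'efeddbadfbaea')
  20 → (21, 'fbaea')
  21 → (5, 'fcbdcgceefeddbadfbaea')
  22 → (14, 'feddbadfbaea')
  23 → (10, 'gceefeddbadfbaea')
  24 → (1, 'gebgfcbdcgceefeddbadfbaea')
  25 → (4, 'gfcbdcgceefeddbadfbaea')

SA = [25, 19, 23, 18, 22, 7, 3, 6, 11, 9, 17, 8, 16, 20, 0, 24, 2, 15, 12, 13, 21, 5, 14, 10, 1, 4]
i: (SA[i-1],SA[i]) lcp shared
  1: (25,19) 1 'a'
  2: (19,23) 1 'a'
  3: (23,18) 0 ''
  4: (18,22) 2 'ba'
  5: (22,7) 1 'b'
  6: (7,3) 1 'b'
  7: (3,6) 0 ''
  8: (6,11) 1 'c'
  9: (11,9) 1 'c'
  10: (9,17) 0 ''
  11: (17,8) 1 'd'
  12: (8,16) 1 'd'
  13: (16,20) 1 'd'
  14: (20,0) 1 'd'
  15: (0,24) 0 ''
  16: (24,2) 1 'e'
  17: (2,15) 1 'e'
  18: (15,12) 1 'e'
  19: (12,13) 1 'e'
  20: (13,21) 0 ''
  21: (21,5) 1 'f'
  22: (5,14) 1 'f'
  23: (14,10) 0 ''
  24: (10,1) 1 'g'
  25: (1,4) 1 'g'

n(n+1)/2 = 26·27/2 = 351
Σ LCP = 0 + 1 + 1 + 0 + 2 + 1 + 1 + 0 + 1 + 1 + 0 + 1 + 1 + 1 + 1 + 0 + 1 + 1 + 1 + 1 + 0 + 1 + 1 + 0 + 1 + 1 = 20
distinct = 351 − 20 = 331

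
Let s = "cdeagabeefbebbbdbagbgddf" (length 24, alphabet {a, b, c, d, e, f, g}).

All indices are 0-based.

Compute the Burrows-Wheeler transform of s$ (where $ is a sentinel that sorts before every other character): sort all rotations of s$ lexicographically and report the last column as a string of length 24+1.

rank  rotation                   last
    0  $cdeagabeefbebbbdbagbgddf  f
    1  abeefbebbbdbagbgddf$cdeag  g
    2  agabeefbebbbdbagbgddf$cde  e
    3  agbgddf$cdeagabeefbebbbdb  b
    4  bagbgddf$cdeagabeefbebbbd  d
    5  bbbdbagbgddf$cdeagabeefbe  e
    6  bbdbagbgddf$cdeagabeefbeb  b
    7  bdbagbgddf$cdeagabeefbebb  b
    8  bebbbdbagbgddf$cdeagabeef  f
    9  beefbebbbdbagbgddf$cdeaga  a
   10  bgddf$cdeagabeefbebbbdbag  g
   11  cdeagabeefbebbbdbagbgddf$  $
   12  dbagbgddf$cdeagabeefbebbb  b
   13  ddf$cdeagabeefbebbbdbagbg  g
   14  deagabeefbebbbdbagbgddf$c  c
   15  df$cdeagabeefbebbbdbagbgd  d
   16  eagabeefbebbbdbagbgddf$cd  d
   17  ebbbdbagbgddf$cdeagabeefb  b
   18  eefbebbbdbagbgddf$cdeagab  b
   19  efbebbbdbagbgddf$cdeagabe  e
   20  f$cdeagabeefbebbbdbagbgdd  d
   21  fbebbbdbagbgddf$cdeagabee  e
   22  gabeefbebbbdbagbgddf$cdea  a
   23  gbgddf$cdeagabeefbebbbdba  a
   24  gddf$cdeagabeefbebbbdbagb  b

fgebdebbfag$bgcddbbedeaab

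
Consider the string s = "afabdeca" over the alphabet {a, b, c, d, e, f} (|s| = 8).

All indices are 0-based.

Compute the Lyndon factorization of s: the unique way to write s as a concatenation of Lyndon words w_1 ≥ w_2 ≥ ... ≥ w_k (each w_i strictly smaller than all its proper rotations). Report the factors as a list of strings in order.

["af", "abdec", "a"]

emit factor 1: 'af' (i=0, period=2)
emit factor 2: 'abdec' (i=2, period=5)
emit factor 3: 'a' (i=7, period=1)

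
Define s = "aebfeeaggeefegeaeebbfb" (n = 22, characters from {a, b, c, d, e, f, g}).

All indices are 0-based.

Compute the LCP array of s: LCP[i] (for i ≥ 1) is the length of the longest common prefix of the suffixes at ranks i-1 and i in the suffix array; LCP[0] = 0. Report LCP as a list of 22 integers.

[0, 2, 1, 0, 1, 1, 2, 0, 2, 1, 2, 1, 2, 2, 1, 1, 0, 1, 2, 0, 2, 1]

sorted suffixes:
  #0 SA[0]=0  'aebfeeaggeefegeaeebbfb'
  #1 SA[1]=15  'aeebbfb'
  #2 SA[2]=6  'aggeefegeaeebbfb'
  #3 SA[3]=21  'b'
  #4 SA[4]=18  'bbfb'
  #5 SA[5]=19  'bfb'
  #6 SA[6]=2  'bfeeaggeefegeaeebbfb'
  #7 SA[7]=14  'eaeebbfb'
  #8 SA[8]=5  'eaggeefegeaeebbfb'
  #9 SA[9]=17  'ebbfb'
  #10 SA[10]=1  'ebfeeaggeefegeaeebbfb'
  #11 SA[11]=4  'eeaggeefegeaeebbfb'
  #12 SA[12]=16  'eebbfb'
  #13 SA[13]=9  'eefegeaeebbfb'
  #14 SA[14]=10  'efegeaeebbfb'
  #15 SA[15]=12  'egeaeebbfb'
  #16 SA[16]=20  'fb'
  #17 SA[17]=3  'feeaggeefegeaeebbfb'
  #18 SA[18]=11  'fegeaeebbfb'
  #19 SA[19]=13  'geaeebbfb'
  #20 SA[20]=8  'geefegeaeebbfb'
  #21 SA[21]=7  'ggeefegeaeebbfb'

SA = [0, 15, 6, 21, 18, 19, 2, 14, 5, 17, 1, 4, 16, 9, 10, 12, 20, 3, 11, 13, 8, 7]
[i] adj suffixes → lcp
  [1] 0/15 → 2 ('ae')
  [2] 15/6 → 1 ('a')
  [3] 6/21 → 0 ('')
  [4] 21/18 → 1 ('b')
  [5] 18/19 → 1 ('b')
  [6] 19/2 → 2 ('bf')
  [7] 2/14 → 0 ('')
  [8] 14/5 → 2 ('ea')
  [9] 5/17 → 1 ('e')
  [10] 17/1 → 2 ('eb')
  [11] 1/4 → 1 ('e')
  [12] 4/16 → 2 ('ee')
  [13] 16/9 → 2 ('ee')
  [14] 9/10 → 1 ('e')
  [15] 10/12 → 1 ('e')
  [16] 12/20 → 0 ('')
  [17] 20/3 → 1 ('f')
  [18] 3/11 → 2 ('fe')
  [19] 11/13 → 0 ('')
  [20] 13/8 → 2 ('ge')
  [21] 8/7 → 1 ('g')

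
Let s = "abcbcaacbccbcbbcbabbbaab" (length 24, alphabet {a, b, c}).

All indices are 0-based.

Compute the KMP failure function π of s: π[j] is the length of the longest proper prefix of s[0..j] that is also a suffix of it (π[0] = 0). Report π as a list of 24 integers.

π[0] = 0
j=1 s[j]='b': π[1]=0 (border '')
j=2 s[j]='c': π[2]=0 (border '')
j=3 s[j]='b': π[3]=0 (border '')
j=4 s[j]='c': π[4]=0 (border '')
j=5 s[j]='a': π[5]=1 (border 'a')
j=6 s[j]='a': k: 1→0; π[6]=1 (border 'a')
j=7 s[j]='c': k: 1→0; π[7]=0 (border '')
j=8 s[j]='b': π[8]=0 (border '')
j=9 s[j]='c': π[9]=0 (border '')
j=10 s[j]='c': π[10]=0 (border '')
j=11 s[j]='b': π[11]=0 (border '')
j=12 s[j]='c': π[12]=0 (border '')
j=13 s[j]='b': π[13]=0 (border '')
j=14 s[j]='b': π[14]=0 (border '')
j=15 s[j]='c': π[15]=0 (border '')
j=16 s[j]='b': π[16]=0 (border '')
j=17 s[j]='a': π[17]=1 (border 'a')
j=18 s[j]='b': π[18]=2 (border 'ab')
j=19 s[j]='b': k: 2→0; π[19]=0 (border '')
j=20 s[j]='b': π[20]=0 (border '')
j=21 s[j]='a': π[21]=1 (border 'a')
j=22 s[j]='a': k: 1→0; π[22]=1 (border 'a')
j=23 s[j]='b': π[23]=2 (border 'ab')

[0, 0, 0, 0, 0, 1, 1, 0, 0, 0, 0, 0, 0, 0, 0, 0, 0, 1, 2, 0, 0, 1, 1, 2]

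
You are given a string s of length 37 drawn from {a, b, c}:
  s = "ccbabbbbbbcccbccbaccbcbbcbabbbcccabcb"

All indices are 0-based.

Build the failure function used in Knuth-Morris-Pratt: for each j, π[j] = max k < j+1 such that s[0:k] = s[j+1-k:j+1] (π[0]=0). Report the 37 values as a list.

π[0] = 0
j=1 s[j]='c': π[1]=1 (border 'c')
j=2 s[j]='b': k: 1→0; π[2]=0 (border '')
j=3 s[j]='a': π[3]=0 (border '')
j=4 s[j]='b': π[4]=0 (border '')
j=5 s[j]='b': π[5]=0 (border '')
j=6 s[j]='b': π[6]=0 (border '')
j=7 s[j]='b': π[7]=0 (border '')
j=8 s[j]='b': π[8]=0 (border '')
j=9 s[j]='b': π[9]=0 (border '')
j=10 s[j]='c': π[10]=1 (border 'c')
j=11 s[j]='c': π[11]=2 (border 'cc')
j=12 s[j]='c': k: 2→1; π[12]=2 (border 'cc')
j=13 s[j]='b': π[13]=3 (border 'ccb')
j=14 s[j]='c': k: 3→0; π[14]=1 (border 'c')
j=15 s[j]='c': π[15]=2 (border 'cc')
j=16 s[j]='b': π[16]=3 (border 'ccb')
j=17 s[j]='a': π[17]=4 (border 'ccba')
j=18 s[j]='c': k: 4→0; π[18]=1 (border 'c')
j=19 s[j]='c': π[19]=2 (border 'cc')
j=20 s[j]='b': π[20]=3 (border 'ccb')
j=21 s[j]='c': k: 3→0; π[21]=1 (border 'c')
j=22 s[j]='b': k: 1→0; π[22]=0 (border '')
j=23 s[j]='b': π[23]=0 (border '')
j=24 s[j]='c': π[24]=1 (border 'c')
j=25 s[j]='b': k: 1→0; π[25]=0 (border '')
j=26 s[j]='a': π[26]=0 (border '')
j=27 s[j]='b': π[27]=0 (border '')
j=28 s[j]='b': π[28]=0 (border '')
j=29 s[j]='b': π[29]=0 (border '')
j=30 s[j]='c': π[30]=1 (border 'c')
j=31 s[j]='c': π[31]=2 (border 'cc')
j=32 s[j]='c': k: 2→1; π[32]=2 (border 'cc')
j=33 s[j]='a': k: 2→1→0; π[33]=0 (border '')
j=34 s[j]='b': π[34]=0 (border '')
j=35 s[j]='c': π[35]=1 (border 'c')
j=36 s[j]='b': k: 1→0; π[36]=0 (border '')

[0, 1, 0, 0, 0, 0, 0, 0, 0, 0, 1, 2, 2, 3, 1, 2, 3, 4, 1, 2, 3, 1, 0, 0, 1, 0, 0, 0, 0, 0, 1, 2, 2, 0, 0, 1, 0]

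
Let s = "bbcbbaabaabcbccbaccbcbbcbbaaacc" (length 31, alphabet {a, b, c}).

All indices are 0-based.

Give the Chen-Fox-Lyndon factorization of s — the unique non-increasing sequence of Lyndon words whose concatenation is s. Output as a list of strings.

emit factor 1: 'bbc' (i=0, period=3)
emit factor 2: 'b' (i=3, period=1)
emit factor 3: 'b' (i=4, period=1)
emit factor 4: 'aabaabcbccbaccbcbbcbb' (i=5, period=21)
emit factor 5: 'aaacc' (i=26, period=5)

["bbc", "b", "b", "aabaabcbccbaccbcbbcbb", "aaacc"]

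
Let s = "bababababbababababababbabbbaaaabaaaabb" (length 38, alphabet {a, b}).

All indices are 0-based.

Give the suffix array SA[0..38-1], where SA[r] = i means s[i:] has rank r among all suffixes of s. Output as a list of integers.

sorted suffixes:
  #0 SA[0]=27  'aaaabaaaabb'
  #1 SA[1]=32  'aaaabb'
  #2 SA[2]=28  'aaabaaaabb'
  #3 SA[3]=33  'aaabb'
  #4 SA[4]=29  'aabaaaabb'
  #5 SA[5]=34  'aabb'
  #6 SA[6]=30  'abaaaabb'
  #7 SA[7]=10  'ababababababbabbbaaaabaaaabb'
  #8 SA[8]=12  'abababababbabbbaaaabaaaabb'
  #9 SA[9]=1  'ababababbababababababbabbbaaaabaaaabb'
  #10 SA[10]=14  'ababababbabbbaaaabaaaabb'
  #11 SA[11]=3  'abababbababababababbabbbaaaabaaaabb'
  #12 SA[12]=16  'abababbabbbaaaabaaaabb'
  #13 SA[13]=5  'ababbababababababbabbbaaaabaaaabb'
  #14 SA[14]=18  'ababbabbbaaaabaaaabb'
  #15 SA[15]=35  'abb'
  #16 SA[16]=7  'abbababababababbabbbaaaabaaaabb'
  #17 SA[17]=20  'abbabbbaaaabaaaabb'
  #18 SA[18]=23  'abbbaaaabaaaabb'
  #19 SA[19]=37  'b'
  #20 SA[20]=26  'baaaabaaaabb'
  #21 SA[21]=31  'baaaabb'
  #22 SA[22]=9  'bababababababbabbbaaaabaaaabb'
  #23 SA[23]=11  'babababababbabbbaaaabaaaabb'
  #24 SA[24]=0  'bababababbababababababbabbbaaaabaaaabb'
  #25 SA[25]=13  'bababababbabbbaaaabaaaabb'
  #26 SA[26]=2  'babababbababababababbabbbaaaabaaaabb'
  #27 SA[27]=15  'babababbabbbaaaabaaaabb'
  #28 SA[28]=4  'bababbababababababbabbbaaaabaaaabb'
  #29 SA[29]=17  'bababbabbbaaaabaaaabb'
  #30 SA[30]=6  'babbababababababbabbbaaaabaaaabb'
  #31 SA[31]=19  'babbabbbaaaabaaaabb'
  #32 SA[32]=22  'babbbaaaabaaaabb'
  #33 SA[33]=36  'bb'
  #34 SA[34]=25  'bbaaaabaaaabb'
  #35 SA[35]=8  'bbababababababbabbbaaaabaaaabb'
  #36 SA[36]=21  'bbabbbaaaabaaaabb'
  #37 SA[37]=24  'bbbaaaabaaaabb'

[27, 32, 28, 33, 29, 34, 30, 10, 12, 1, 14, 3, 16, 5, 18, 35, 7, 20, 23, 37, 26, 31, 9, 11, 0, 13, 2, 15, 4, 17, 6, 19, 22, 36, 25, 8, 21, 24]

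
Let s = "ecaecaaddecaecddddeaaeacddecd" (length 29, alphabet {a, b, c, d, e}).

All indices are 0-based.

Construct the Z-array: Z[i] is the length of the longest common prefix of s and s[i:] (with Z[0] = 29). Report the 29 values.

Z[0]=29
i=1: outside box; Z[1]=0
i=2: outside box; Z[2]=0
i=3: outside box; Z[3]=3 grow→box=[3,6)
i=4: min(r-i=2, Z[1]=0)=0; Z[4]=0
i=5: min(r-i=1, Z[2]=0)=0; Z[5]=0
i=6: outside box; Z[6]=0
i=7: outside box; Z[7]=0
i=8: outside box; Z[8]=0
i=9: outside box; Z[9]=5 grow→box=[9,14)
i=10: min(r-i=4, Z[1]=0)=0; Z[10]=0
i=11: min(r-i=3, Z[2]=0)=0; Z[11]=0
i=12: min(r-i=2, Z[3]=3)=2; Z[12]=2
i=13: min(r-i=1, Z[4]=0)=0; Z[13]=0
i=14: outside box; Z[14]=0
i=15: outside box; Z[15]=0
i=16: outside box; Z[16]=0
i=17: outside box; Z[17]=0
i=18: outside box; Z[18]=1 grow→box=[18,19)
i=19: outside box; Z[19]=0
i=20: outside box; Z[20]=0
i=21: outside box; Z[21]=1 grow→box=[21,22)
i=22: outside box; Z[22]=0
i=23: outside box; Z[23]=0
i=24: outside box; Z[24]=0
i=25: outside box; Z[25]=0
i=26: outside box; Z[26]=2 grow→box=[26,28)
i=27: min(r-i=1, Z[1]=0)=0; Z[27]=0
i=28: outside box; Z[28]=0

[29, 0, 0, 3, 0, 0, 0, 0, 0, 5, 0, 0, 2, 0, 0, 0, 0, 0, 1, 0, 0, 1, 0, 0, 0, 0, 2, 0, 0]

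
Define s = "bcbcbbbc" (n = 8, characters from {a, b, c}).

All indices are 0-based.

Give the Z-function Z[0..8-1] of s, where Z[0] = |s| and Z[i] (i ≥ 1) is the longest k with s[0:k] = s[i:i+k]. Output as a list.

[8, 0, 3, 0, 1, 1, 2, 0]

Z[0]=8
i=1: i≥r, start 0; Z[1]=0
i=2: i≥r, start 0; Z[2]=3 scan→box=[2,5)
i=3: min(r-i=2, Z[1]=0)=0; Z[3]=0
i=4: min(r-i=1, Z[2]=3)=1; Z[4]=1
i=5: i≥r, start 0; Z[5]=1 scan→box=[5,6)
i=6: i≥r, start 0; Z[6]=2 scan→box=[6,8)
i=7: min(r-i=1, Z[1]=0)=0; Z[7]=0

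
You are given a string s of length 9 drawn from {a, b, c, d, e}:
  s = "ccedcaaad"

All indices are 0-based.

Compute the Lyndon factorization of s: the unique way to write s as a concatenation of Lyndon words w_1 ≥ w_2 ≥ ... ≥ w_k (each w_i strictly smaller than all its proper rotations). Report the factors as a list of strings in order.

emit factor 1: 'cced' (i=0, period=4)
emit factor 2: 'c' (i=4, period=1)
emit factor 3: 'aaad' (i=5, period=4)

["cced", "c", "aaad"]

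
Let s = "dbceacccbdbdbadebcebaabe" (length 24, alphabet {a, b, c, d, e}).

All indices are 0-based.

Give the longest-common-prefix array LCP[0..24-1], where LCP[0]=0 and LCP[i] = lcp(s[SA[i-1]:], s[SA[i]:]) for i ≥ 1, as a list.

rank→(start, suffix):
  0 → (20, 'aabe')
  1 → (21, 'abe')
  2 → (4, 'acccbdbdbadebcebaabe')
  3 → (13, 'adebcebaabe')
  4 → (19, 'baabe')
  5 → (12, 'badebcebaabe')
  6 → (1, 'bceacccbdbdbadebcebaabe')
  7 → (16, 'bcebaabe')
  8 → (10, 'bdbadebcebaabe')
  9 → (8, 'bdbdbadebcebaabe')
  10 → (22, 'be')
  11 → (7, 'cbdbdbadebcebaabe')
  12 → (6, 'ccbdbdbadebcebaabe')
  13 → (5, 'cccbdbdbadebcebaabe')
  14 → (2, 'ceacccbdbdbadebcebaabe')
  15 → (17, 'cebaabe')
  16 → (11, 'dbadebcebaabe')
  17 → (0, 'dbceacccbdbdbadebcebaabe')
  18 → (9, 'dbdbadebcebaabe')
  19 → (14, 'debcebaabe')
  20 → (23, 'e')
  21 → (3, 'eacccbdbdbadebcebaabe')
  22 → (18, 'ebaabe')
  23 → (15, 'ebcebaabe')

SA = [20, 21, 4, 13, 19, 12, 1, 16, 10, 8, 22, 7, 6, 5, 2, 17, 11, 0, 9, 14, 23, 3, 18, 15]
[i] adj suffixes → lcp
  [1] 20/21 → 1 ('a')
  [2] 21/4 → 1 ('a')
  [3] 4/13 → 1 ('a')
  [4] 13/19 → 0 ('')
  [5] 19/12 → 2 ('ba')
  [6] 12/1 → 1 ('b')
  [7] 1/16 → 3 ('bce')
  [8] 16/10 → 1 ('b')
  [9] 10/8 → 3 ('bdb')
  [10] 8/22 → 1 ('b')
  [11] 22/7 → 0 ('')
  [12] 7/6 → 1 ('c')
  [13] 6/5 → 2 ('cc')
  [14] 5/2 → 1 ('c')
  [15] 2/17 → 2 ('ce')
  [16] 17/11 → 0 ('')
  [17] 11/0 → 2 ('db')
  [18] 0/9 → 2 ('db')
  [19] 9/14 → 1 ('d')
  [20] 14/23 → 0 ('')
  [21] 23/3 → 1 ('e')
  [22] 3/18 → 1 ('e')
  [23] 18/15 → 2 ('eb')

[0, 1, 1, 1, 0, 2, 1, 3, 1, 3, 1, 0, 1, 2, 1, 2, 0, 2, 2, 1, 0, 1, 1, 2]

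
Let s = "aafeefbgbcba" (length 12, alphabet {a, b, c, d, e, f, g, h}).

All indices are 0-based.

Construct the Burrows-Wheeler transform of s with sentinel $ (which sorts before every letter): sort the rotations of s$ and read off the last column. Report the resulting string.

rank  rotation       last
    0  $aafeefbgbcba  a
    1  a$aafeefbgbcb  b
    2  aafeefbgbcba$  $
    3  afeefbgbcba$a  a
    4  ba$aafeefbgbc  c
    5  bcba$aafeefbg  g
    6  bgbcba$aafeef  f
    7  cba$aafeefbgb  b
    8  eefbgbcba$aaf  f
    9  efbgbcba$aafe  e
   10  fbgbcba$aafee  e
   11  feefbgbcba$aa  a
   12  gbcba$aafeefb  b

ab$acgfbfeeab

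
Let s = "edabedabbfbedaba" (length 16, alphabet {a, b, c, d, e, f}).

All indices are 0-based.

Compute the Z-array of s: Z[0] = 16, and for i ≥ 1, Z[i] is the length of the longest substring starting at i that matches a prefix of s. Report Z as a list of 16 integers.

[16, 0, 0, 0, 4, 0, 0, 0, 0, 0, 0, 4, 0, 0, 0, 0]

Z[0]=16
i=1: fresh scan; Z[1]=0
i=2: fresh scan; Z[2]=0
i=3: fresh scan; Z[3]=0
i=4: fresh scan; Z[4]=4 extend→box=[4,8)
i=5: min(r-i=3, Z[1]=0)=0; Z[5]=0
i=6: min(r-i=2, Z[2]=0)=0; Z[6]=0
i=7: min(r-i=1, Z[3]=0)=0; Z[7]=0
i=8: fresh scan; Z[8]=0
i=9: fresh scan; Z[9]=0
i=10: fresh scan; Z[10]=0
i=11: fresh scan; Z[11]=4 extend→box=[11,15)
i=12: min(r-i=3, Z[1]=0)=0; Z[12]=0
i=13: min(r-i=2, Z[2]=0)=0; Z[13]=0
i=14: min(r-i=1, Z[3]=0)=0; Z[14]=0
i=15: fresh scan; Z[15]=0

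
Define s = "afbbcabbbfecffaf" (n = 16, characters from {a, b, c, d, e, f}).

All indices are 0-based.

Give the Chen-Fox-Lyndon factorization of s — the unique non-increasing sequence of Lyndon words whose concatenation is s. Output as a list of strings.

emit factor 1: 'afbbc' (i=0, period=5)
emit factor 2: 'abbbfecffaf' (i=5, period=11)

["afbbc", "abbbfecffaf"]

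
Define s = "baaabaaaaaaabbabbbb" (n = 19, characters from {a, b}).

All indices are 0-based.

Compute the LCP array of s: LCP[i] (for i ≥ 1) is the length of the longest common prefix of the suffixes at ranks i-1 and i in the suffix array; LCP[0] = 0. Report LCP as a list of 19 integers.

[0, 6, 5, 4, 3, 4, 2, 3, 1, 2, 3, 0, 1, 4, 2, 1, 2, 2, 3]

rank | idx | suffix
   0 |   5 | aaaaaaabbabbbb
   1 |   6 | aaaaaabbabbbb
   2 |   7 | aaaaabbabbbb
   3 |   8 | aaaabbabbbb
   4 |   1 | aaabaaaaaaabbabbbb
   5 |   9 | aaabbabbbb
   6 |   2 | aabaaaaaaabbabbbb
   7 |  10 | aabbabbbb
   8 |   3 | abaaaaaaabbabbbb
   9 |  11 | abbabbbb
  10 |  14 | abbbb
  11 |  18 | b
  12 |   4 | baaaaaaabbabbbb
  13 |   0 | baaabaaaaaaabbabbbb
  14 |  13 | babbbb
  15 |  17 | bb
  16 |  12 | bbabbbb
  17 |  16 | bbb
  18 |  15 | bbbb

SA = [5, 6, 7, 8, 1, 9, 2, 10, 3, 11, 14, 18, 4, 0, 13, 17, 12, 16, 15]
[i] adj suffixes → lcp
  [1] 5/6 → 6 ('aaaaaa')
  [2] 6/7 → 5 ('aaaaa')
  [3] 7/8 → 4 ('aaaa')
  [4] 8/1 → 3 ('aaa')
  [5] 1/9 → 4 ('aaab')
  [6] 9/2 → 2 ('aa')
  [7] 2/10 → 3 ('aab')
  [8] 10/3 → 1 ('a')
  [9] 3/11 → 2 ('ab')
  [10] 11/14 → 3 ('abb')
  [11] 14/18 → 0 ('')
  [12] 18/4 → 1 ('b')
  [13] 4/0 → 4 ('baaa')
  [14] 0/13 → 2 ('ba')
  [15] 13/17 → 1 ('b')
  [16] 17/12 → 2 ('bb')
  [17] 12/16 → 2 ('bb')
  [18] 16/15 → 3 ('bbb')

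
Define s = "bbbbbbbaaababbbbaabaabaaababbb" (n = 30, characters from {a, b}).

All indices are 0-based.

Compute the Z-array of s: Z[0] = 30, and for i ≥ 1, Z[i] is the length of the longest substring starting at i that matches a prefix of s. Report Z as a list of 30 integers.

Z[0]=30
i=1: i≥r, start 0; Z[1]=6 extend→box=[1,7)
i=2: min(r-i=5, Z[1]=6)=5; Z[2]=5
i=3: min(r-i=4, Z[2]=5)=4; Z[3]=4
i=4: min(r-i=3, Z[3]=4)=3; Z[4]=3
i=5: min(r-i=2, Z[4]=3)=2; Z[5]=2
i=6: min(r-i=1, Z[5]=2)=1; Z[6]=1
i=7: i≥r, start 0; Z[7]=0
i=8: i≥r, start 0; Z[8]=0
i=9: i≥r, start 0; Z[9]=0
i=10: i≥r, start 0; Z[10]=1 extend→box=[10,11)
i=11: i≥r, start 0; Z[11]=0
i=12: i≥r, start 0; Z[12]=4 extend→box=[12,16)
i=13: min(r-i=3, Z[1]=6)=3; Z[13]=3
i=14: min(r-i=2, Z[2]=5)=2; Z[14]=2
i=15: min(r-i=1, Z[3]=4)=1; Z[15]=1
i=16: i≥r, start 0; Z[16]=0
i=17: i≥r, start 0; Z[17]=0
i=18: i≥r, start 0; Z[18]=1 extend→box=[18,19)
i=19: i≥r, start 0; Z[19]=0
i=20: i≥r, start 0; Z[20]=0
i=21: i≥r, start 0; Z[21]=1 extend→box=[21,22)
i=22: i≥r, start 0; Z[22]=0
i=23: i≥r, start 0; Z[23]=0
i=24: i≥r, start 0; Z[24]=0
i=25: i≥r, start 0; Z[25]=1 extend→box=[25,26)
i=26: i≥r, start 0; Z[26]=0
i=27: i≥r, start 0; Z[27]=3 extend→box=[27,30)
i=28: min(r-i=2, Z[1]=6)=2; Z[28]=2
i=29: min(r-i=1, Z[2]=5)=1; Z[29]=1

[30, 6, 5, 4, 3, 2, 1, 0, 0, 0, 1, 0, 4, 3, 2, 1, 0, 0, 1, 0, 0, 1, 0, 0, 0, 1, 0, 3, 2, 1]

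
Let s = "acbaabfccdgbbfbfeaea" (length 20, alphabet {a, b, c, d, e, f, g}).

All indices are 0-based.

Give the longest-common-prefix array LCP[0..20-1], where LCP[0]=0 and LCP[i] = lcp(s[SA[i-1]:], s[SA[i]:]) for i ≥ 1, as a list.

[0, 1, 1, 1, 1, 0, 1, 1, 2, 2, 0, 1, 1, 0, 0, 2, 0, 1, 1, 0]

rank | idx | suffix
   0 |  19 | a
   1 |   3 | aabfccdgbbfbfeaea
   2 |   4 | abfccdgbbfbfeaea
   3 |   0 | acbaabfccdgbbfbfeaea
   4 |  17 | aea
   5 |   2 | baabfccdgbbfbfeaea
   6 |  11 | bbfbfeaea
   7 |  12 | bfbfeaea
   8 |   5 | bfccdgbbfbfeaea
   9 |  14 | bfeaea
  10 |   1 | cbaabfccdgbbfbfeaea
  11 |   7 | ccdgbbfbfeaea
  12 |   8 | cdgbbfbfeaea
  13 |   9 | dgbbfbfeaea
  14 |  18 | ea
  15 |  16 | eaea
  16 |  13 | fbfeaea
  17 |   6 | fccdgbbfbfeaea
  18 |  15 | feaea
  19 |  10 | gbbfbfeaea

SA = [19, 3, 4, 0, 17, 2, 11, 12, 5, 14, 1, 7, 8, 9, 18, 16, 13, 6, 15, 10]
[i] adj suffixes → lcp
  [1] 19/3 → 1 ('a')
  [2] 3/4 → 1 ('a')
  [3] 4/0 → 1 ('a')
  [4] 0/17 → 1 ('a')
  [5] 17/2 → 0 ('')
  [6] 2/11 → 1 ('b')
  [7] 11/12 → 1 ('b')
  [8] 12/5 → 2 ('bf')
  [9] 5/14 → 2 ('bf')
  [10] 14/1 → 0 ('')
  [11] 1/7 → 1 ('c')
  [12] 7/8 → 1 ('c')
  [13] 8/9 → 0 ('')
  [14] 9/18 → 0 ('')
  [15] 18/16 → 2 ('ea')
  [16] 16/13 → 0 ('')
  [17] 13/6 → 1 ('f')
  [18] 6/15 → 1 ('f')
  [19] 15/10 → 0 ('')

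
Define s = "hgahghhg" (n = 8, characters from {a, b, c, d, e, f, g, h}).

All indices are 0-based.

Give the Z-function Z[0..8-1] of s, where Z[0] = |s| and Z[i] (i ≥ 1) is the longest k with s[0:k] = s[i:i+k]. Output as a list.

[8, 0, 0, 2, 0, 1, 2, 0]

Z[0]=8
i=1: outside box; Z[1]=0
i=2: outside box; Z[2]=0
i=3: outside box; Z[3]=2 extend→box=[3,5)
i=4: min(r-i=1, Z[1]=0)=0; Z[4]=0
i=5: outside box; Z[5]=1 extend→box=[5,6)
i=6: outside box; Z[6]=2 extend→box=[6,8)
i=7: min(r-i=1, Z[1]=0)=0; Z[7]=0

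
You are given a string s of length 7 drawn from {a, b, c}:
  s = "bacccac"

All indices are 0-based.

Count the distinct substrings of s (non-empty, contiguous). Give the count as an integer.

rank | idx | suffix
   0 |   5 | ac
   1 |   1 | acccac
   2 |   0 | bacccac
   3 |   6 | c
   4 |   4 | cac
   5 |   3 | ccac
   6 |   2 | cccac

SA = [5, 1, 0, 6, 4, 3, 2]
[i] adj suffixes → lcp
  [1] 5/1 → 2 ('ac')
  [2] 1/0 → 0 ('')
  [3] 0/6 → 0 ('')
  [4] 6/4 → 1 ('c')
  [5] 4/3 → 1 ('c')
  [6] 3/2 → 2 ('cc')

n(n+1)/2 = 7·8/2 = 28
Σ LCP = 0 + 2 + 0 + 0 + 1 + 1 + 2 = 6
distinct = 28 − 6 = 22

22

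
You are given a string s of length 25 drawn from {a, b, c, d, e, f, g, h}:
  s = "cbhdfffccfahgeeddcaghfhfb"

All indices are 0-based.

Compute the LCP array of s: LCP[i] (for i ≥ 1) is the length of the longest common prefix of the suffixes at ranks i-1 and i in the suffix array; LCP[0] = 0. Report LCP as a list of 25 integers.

rank | idx | suffix
   0 |  18 | aghfhfb
   1 |  10 | ahgeeddcaghfhfb
   2 |  24 | b
   3 |   1 | bhdfffccfahgeeddcaghfhfb
   4 |  17 | caghfhfb
   5 |   0 | cbhdfffccfahgeeddcaghfhfb
   6 |   7 | ccfahgeeddcaghfhfb
   7 |   8 | cfahgeeddcaghfhfb
   8 |  16 | dcaghfhfb
   9 |  15 | ddcaghfhfb
  10 |   3 | dfffccfahgeeddcaghfhfb
  11 |  14 | eddcaghfhfb
  12 |  13 | eeddcaghfhfb
  13 |   9 | fahgeeddcaghfhfb
  14 |  23 | fb
  15 |   6 | fccfahgeeddcaghfhfb
  16 |   5 | ffccfahgeeddcaghfhfb
  17 |   4 | fffccfahgeeddcaghfhfb
  18 |  21 | fhfb
  19 |  12 | geeddcaghfhfb
  20 |  19 | ghfhfb
  21 |   2 | hdfffccfahgeeddcaghfhfb
  22 |  22 | hfb
  23 |  20 | hfhfb
  24 |  11 | hgeeddcaghfhfb

SA = [18, 10, 24, 1, 17, 0, 7, 8, 16, 15, 3, 14, 13, 9, 23, 6, 5, 4, 21, 12, 19, 2, 22, 20, 11]
rank  pair      lcp
   1  s[18:],s[10:]  1  'a'
   2  s[10:],s[24:]  0  ''
   3  s[24:],s[1:]  1  'b'
   4  s[1:],s[17:]  0  ''
   5  s[17:],s[0:]  1  'c'
   6  s[0:],s[7:]  1  'c'
   7  s[7:],s[8:]  1  'c'
   8  s[8:],s[16:]  0  ''
   9  s[16:],s[15:]  1  'd'
  10  s[15:],s[3:]  1  'd'
  11  s[3:],s[14:]  0  ''
  12  s[14:],s[13:]  1  'e'
  13  s[13:],s[9:]  0  ''
  14  s[9:],s[23:]  1  'f'
  15  s[23:],s[6:]  1  'f'
  16  s[6:],s[5:]  1  'f'
  17  s[5:],s[4:]  2  'ff'
  18  s[4:],s[21:]  1  'f'
  19  s[21:],s[12:]  0  ''
  20  s[12:],s[19:]  1  'g'
  21  s[19:],s[2:]  0  ''
  22  s[2:],s[22:]  1  'h'
  23  s[22:],s[20:]  2  'hf'
  24  s[20:],s[11:]  1  'h'

[0, 1, 0, 1, 0, 1, 1, 1, 0, 1, 1, 0, 1, 0, 1, 1, 1, 2, 1, 0, 1, 0, 1, 2, 1]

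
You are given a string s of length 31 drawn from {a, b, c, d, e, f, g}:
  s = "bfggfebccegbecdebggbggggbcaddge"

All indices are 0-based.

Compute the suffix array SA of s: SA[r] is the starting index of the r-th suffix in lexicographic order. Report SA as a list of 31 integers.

sorted suffixes:
  #0 SA[0]=26  'addge'
  #1 SA[1]=24  'bcaddge'
  #2 SA[2]=6  'bccegbecdebggbggggbcaddge'
  #3 SA[3]=11  'becdebggbggggbcaddge'
  #4 SA[4]=0  'bfggfebccegbecdebggbggggbcaddge'
  #5 SA[5]=16  'bggbggggbcaddge'
  #6 SA[6]=19  'bggggbcaddge'
  #7 SA[7]=25  'caddge'
  #8 SA[8]=7  'ccegbecdebggbggggbcaddge'
  #9 SA[9]=13  'cdebggbggggbcaddge'
  #10 SA[10]=8  'cegbecdebggbggggbcaddge'
  #11 SA[11]=27  'ddge'
  #12 SA[12]=14  'debggbggggbcaddge'
  #13 SA[13]=28  'dge'
  #14 SA[14]=30  'e'
  #15 SA[15]=5  'ebccegbecdebggbggggbcaddge'
  #16 SA[16]=15  'ebggbggggbcaddge'
  #17 SA[17]=12  'ecdebggbggggbcaddge'
  #18 SA[18]=9  'egbecdebggbggggbcaddge'
  #19 SA[19]=4  'febccegbecdebggbggggbcaddge'
  #20 SA[20]=1  'fggfebccegbecdebggbggggbcaddge'
  #21 SA[21]=23  'gbcaddge'
  #22 SA[22]=10  'gbecdebggbggggbcaddge'
  #23 SA[23]=18  'gbggggbcaddge'
  #24 SA[24]=29  'ge'
  #25 SA[25]=3  'gfebccegbecdebggbggggbcaddge'
  #26 SA[26]=22  'ggbcaddge'
  #27 SA[27]=17  'ggbggggbcaddge'
  #28 SA[28]=2  'ggfebccegbecdebggbggggbcaddge'
  #29 SA[29]=21  'gggbcaddge'
  #30 SA[30]=20  'ggggbcaddge'

[26, 24, 6, 11, 0, 16, 19, 25, 7, 13, 8, 27, 14, 28, 30, 5, 15, 12, 9, 4, 1, 23, 10, 18, 29, 3, 22, 17, 2, 21, 20]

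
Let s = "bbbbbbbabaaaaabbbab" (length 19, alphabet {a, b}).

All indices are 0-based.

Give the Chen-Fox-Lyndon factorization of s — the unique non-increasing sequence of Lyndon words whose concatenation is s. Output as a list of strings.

["b", "b", "b", "b", "b", "b", "b", "ab", "aaaaabbbab"]

emit factor 1: 'b' (i=0, period=1)
emit factor 2: 'b' (i=1, period=1)
emit factor 3: 'b' (i=2, period=1)
emit factor 4: 'b' (i=3, period=1)
emit factor 5: 'b' (i=4, period=1)
emit factor 6: 'b' (i=5, period=1)
emit factor 7: 'b' (i=6, period=1)
emit factor 8: 'ab' (i=7, period=2)
emit factor 9: 'aaaaabbbab' (i=9, period=10)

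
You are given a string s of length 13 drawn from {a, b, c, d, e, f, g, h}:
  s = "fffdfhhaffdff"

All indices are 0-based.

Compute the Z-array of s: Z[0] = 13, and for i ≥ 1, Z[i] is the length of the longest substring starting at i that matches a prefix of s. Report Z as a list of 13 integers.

[13, 2, 1, 0, 1, 0, 0, 0, 2, 1, 0, 2, 1]

Z[0]=13
i=1: i≥r, start 0; Z[1]=2 extend→box=[1,3)
i=2: min(r-i=1, Z[1]=2)=1; Z[2]=1
i=3: i≥r, start 0; Z[3]=0
i=4: i≥r, start 0; Z[4]=1 extend→box=[4,5)
i=5: i≥r, start 0; Z[5]=0
i=6: i≥r, start 0; Z[6]=0
i=7: i≥r, start 0; Z[7]=0
i=8: i≥r, start 0; Z[8]=2 extend→box=[8,10)
i=9: min(r-i=1, Z[1]=2)=1; Z[9]=1
i=10: i≥r, start 0; Z[10]=0
i=11: i≥r, start 0; Z[11]=2 extend→box=[11,13)
i=12: min(r-i=1, Z[1]=2)=1; Z[12]=1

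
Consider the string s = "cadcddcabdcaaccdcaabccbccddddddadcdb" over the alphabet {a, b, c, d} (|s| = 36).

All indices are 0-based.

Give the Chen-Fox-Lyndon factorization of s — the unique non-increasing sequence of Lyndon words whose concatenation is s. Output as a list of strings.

["c", "adcddc", "abdc", "aaccdc", "aabccbccddddddadcdb"]

emit factor 1: 'c' (i=0, period=1)
emit factor 2: 'adcddc' (i=1, period=6)
emit factor 3: 'abdc' (i=7, period=4)
emit factor 4: 'aaccdc' (i=11, period=6)
emit factor 5: 'aabccbccddddddadcdb' (i=17, period=19)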